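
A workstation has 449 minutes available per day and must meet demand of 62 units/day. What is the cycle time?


Cycle time = available time / demand
= 449 / 62
= 7.24 min/unit


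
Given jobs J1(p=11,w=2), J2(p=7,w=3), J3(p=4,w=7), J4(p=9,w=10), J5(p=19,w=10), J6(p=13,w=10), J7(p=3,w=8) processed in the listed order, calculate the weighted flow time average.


Completion times:
  J1: C=11, w×C=2×11=22
  J2: C=18, w×C=3×18=54
  J3: C=22, w×C=7×22=154
  J4: C=31, w×C=10×31=310
  J5: C=50, w×C=10×50=500
  J6: C=63, w×C=10×63=630
  J7: C=66, w×C=8×66=528
Sum w×C = 2198
Sum w = 50
Weighted avg = 2198/50
= 43.96


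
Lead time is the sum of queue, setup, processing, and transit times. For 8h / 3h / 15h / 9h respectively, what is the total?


Lead time = queue + setup + processing + transit
= 8 + 3 + 15 + 9
= 35 hours


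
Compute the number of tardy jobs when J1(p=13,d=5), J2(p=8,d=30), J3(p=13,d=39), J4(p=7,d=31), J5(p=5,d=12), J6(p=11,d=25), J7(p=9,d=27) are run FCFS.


Completion vs due date:
  J1: C=13, d=5 → TARDY
  J2: C=21, d=30 → on time
  J3: C=34, d=39 → on time
  J4: C=41, d=31 → TARDY
  J5: C=46, d=12 → TARDY
  J6: C=57, d=25 → TARDY
  J7: C=66, d=27 → TARDY
Tardy jobs: J1, J4, J5, J6, J7
Count = 5


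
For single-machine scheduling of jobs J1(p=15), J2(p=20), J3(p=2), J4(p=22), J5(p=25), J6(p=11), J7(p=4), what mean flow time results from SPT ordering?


SPT order: J3 → J7 → J6 → J1 → J2 → J4 → J5
Completion times:
  J3: C=2
  J7: C=6
  J6: C=17
  J1: C=32
  J2: C=52
  J4: C=74
  J5: C=99
Sum = 282, n = 7
Mean flow = 282/7
= 40.29


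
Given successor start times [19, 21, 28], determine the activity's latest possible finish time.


LF = min of all successor start times
Successors start at: [19, 21, 28]
LF = min(19, 21, 28)
= 19


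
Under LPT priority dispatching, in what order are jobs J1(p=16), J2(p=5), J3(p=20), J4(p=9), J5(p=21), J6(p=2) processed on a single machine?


LPT: sort by longest processing time first
  J5: p=21
  J3: p=20
  J1: p=16
  J4: p=9
  J2: p=5
  J6: p=2
Order: J5 → J3 → J1 → J4 → J2 → J6


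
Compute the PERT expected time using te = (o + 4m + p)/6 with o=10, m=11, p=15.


te = (o + 4m + p) / 6
= (10 + 4×11 + 15) / 6
= (10 + 44 + 15) / 6
= 69 / 6
= 11.50


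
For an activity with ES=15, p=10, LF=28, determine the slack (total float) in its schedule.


EF = ES + duration = 15 + 10 = 25
LS = LF - duration = 28 - 10 = 18
Total Float = LF - EF = 28 - 25
(or LS - ES = 18 - 15)
= 3


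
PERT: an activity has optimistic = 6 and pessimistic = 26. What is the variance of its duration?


σ² = ((p - o) / 6)² = (p - o)² / 36
= (26 - 6)² / 36
= 20² / 36
= 400 / 36
= 11.1111


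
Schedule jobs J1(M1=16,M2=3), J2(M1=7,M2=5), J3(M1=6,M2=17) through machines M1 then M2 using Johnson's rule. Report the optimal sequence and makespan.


Johnson's rule:
Group 1 (M1≤M2, sort by M1): ['J3']
Group 2 (M1>M2, sort desc M2): ['J2', 'J1']
Sequence: J3 → J2 → J1
Makespan calculation:
  J3: M1 done=6, M2 done=23
  J2: M1 done=13, M2 done=28
  J1: M1 done=29, M2 done=32
= Sequence: J3 → J2 → J1, Makespan: 32


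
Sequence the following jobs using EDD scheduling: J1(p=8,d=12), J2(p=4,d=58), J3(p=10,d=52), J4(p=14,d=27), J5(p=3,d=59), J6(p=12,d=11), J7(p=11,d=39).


EDD: sort by earliest due date
  J6: d=11, p=12
  J1: d=12, p=8
  J4: d=27, p=14
  J7: d=39, p=11
  J3: d=52, p=10
  J2: d=58, p=4
  J5: d=59, p=3
Order: J6 → J1 → J4 → J7 → J3 → J2 → J5


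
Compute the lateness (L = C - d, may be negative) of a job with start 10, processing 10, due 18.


Completion = 10 + 10 = 20
Lateness = C - d = 20 - 18
= 2


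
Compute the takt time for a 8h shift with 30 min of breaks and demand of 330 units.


Available = 8×60 - 30 = 450 min
Takt time = 450 / 330
= 1.36 min/unit


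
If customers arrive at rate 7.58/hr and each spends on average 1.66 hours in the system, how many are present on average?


Little's law: L = λ × W
= 7.58 × 1.66
= 12.58


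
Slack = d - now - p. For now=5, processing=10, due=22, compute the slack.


Slack = due - current_time - processing
= 22 - 5 - 10
= 7


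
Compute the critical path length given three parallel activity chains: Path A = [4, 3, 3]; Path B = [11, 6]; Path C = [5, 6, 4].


Path A: 4 + 3 + 3 = 10
Path B: 11 + 6 = 17
Path C: 5 + 6 + 4 = 15
Critical path = longest = max(10, 17, 15)
= 17 (Path B)


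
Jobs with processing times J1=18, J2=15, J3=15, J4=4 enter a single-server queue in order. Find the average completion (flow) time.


Completion times:
  J1: completes at 18
  J2: completes at 33
  J3: completes at 48
  J4: completes at 52
Sum = 151
Average = 151/4
= 37.75


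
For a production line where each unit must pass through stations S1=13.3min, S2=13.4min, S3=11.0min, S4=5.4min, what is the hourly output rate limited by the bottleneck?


Bottleneck = longest station time
Station times: [13.3, 13.4, 11.0, 5.4]
Max = 13.4 min
Rate = 60 / 13.4
= 4.48 units/hour (bottleneck: 13.4min)


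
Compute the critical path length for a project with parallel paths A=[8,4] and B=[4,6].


Path A: 8 + 4 = 12
Path B: 4 + 6 = 10
Critical path = longest = max(12, 10)
= 12 (Path A)


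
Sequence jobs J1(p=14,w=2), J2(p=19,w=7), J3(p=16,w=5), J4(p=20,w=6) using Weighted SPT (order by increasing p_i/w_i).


WSPT (Smith's rule): sort by p/w ascending
  J2: p/w = 19/7 = 2.714
  J3: p/w = 16/5 = 3.200
  J4: p/w = 20/6 = 3.333
  J1: p/w = 14/2 = 7.000
Order: J2 → J3 → J4 → J1


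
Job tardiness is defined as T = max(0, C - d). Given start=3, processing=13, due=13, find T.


Completion = start + processing = 3 + 13 = 16
Tardiness = max(0, C - d) = max(0, 16 - 13)
= max(0, 3)
= 3


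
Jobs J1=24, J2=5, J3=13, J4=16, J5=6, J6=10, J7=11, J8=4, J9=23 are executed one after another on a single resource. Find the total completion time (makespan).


Sequential makespan: sum all processing times
= 24 + 5 + 13 + 16 + 6 + 10 + 11 + 4 + 23
= 112 time units


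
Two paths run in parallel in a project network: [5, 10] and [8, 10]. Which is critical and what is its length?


Path A: 5 + 10 = 15
Path B: 8 + 10 = 18
Critical path = longest = max(15, 18)
= 18 (Path B)


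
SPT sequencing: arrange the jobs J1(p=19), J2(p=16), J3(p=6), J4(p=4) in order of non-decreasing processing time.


SPT: sort by shortest processing time
  J4: p=4
  J3: p=6
  J2: p=16
  J1: p=19
Order: J4 → J3 → J2 → J1


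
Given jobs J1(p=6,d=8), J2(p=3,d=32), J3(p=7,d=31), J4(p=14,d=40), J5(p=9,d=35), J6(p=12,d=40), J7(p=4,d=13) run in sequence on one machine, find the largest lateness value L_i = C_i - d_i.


Lateness per job (L = C - d):
  J1: C=6, d=8, L=-2
  J2: C=9, d=32, L=-23
  J3: C=16, d=31, L=-15
  J4: C=30, d=40, L=-10
  J5: C=39, d=35, L=4
  J6: C=51, d=40, L=11
  J7: C=55, d=13, L=42
Lmax = max(-2, -23, -15, -10, 4, 11, 42)
= 42


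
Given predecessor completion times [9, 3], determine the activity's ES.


ES = max of all predecessor completion times
Predecessors: [9, 3]
ES = max(9, 3)
= 9


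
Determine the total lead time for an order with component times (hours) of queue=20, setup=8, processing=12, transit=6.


Lead time = queue + setup + processing + transit
= 20 + 8 + 12 + 6
= 46 hours


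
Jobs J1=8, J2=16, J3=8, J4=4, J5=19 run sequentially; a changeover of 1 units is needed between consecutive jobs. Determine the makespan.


Makespan = Σ processing + (n-1) × setup
= (8 + 16 + 8 + 4 + 19) + (5-1)×1
= 55 + 4
= 59 time units


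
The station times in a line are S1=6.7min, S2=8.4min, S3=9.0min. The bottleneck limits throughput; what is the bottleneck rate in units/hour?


Bottleneck = longest station time
Station times: [6.7, 8.4, 9.0]
Max = 9.0 min
Rate = 60 / 9.0
= 6.67 units/hour (bottleneck: 9.0min)


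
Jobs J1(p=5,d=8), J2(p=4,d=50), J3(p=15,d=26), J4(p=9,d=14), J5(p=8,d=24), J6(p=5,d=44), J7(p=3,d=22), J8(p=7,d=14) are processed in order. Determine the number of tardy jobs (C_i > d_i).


Completion vs due date:
  J1: C=5, d=8 → on time
  J2: C=9, d=50 → on time
  J3: C=24, d=26 → on time
  J4: C=33, d=14 → TARDY
  J5: C=41, d=24 → TARDY
  J6: C=46, d=44 → TARDY
  J7: C=49, d=22 → TARDY
  J8: C=56, d=14 → TARDY
Tardy jobs: J4, J5, J6, J7, J8
Count = 5


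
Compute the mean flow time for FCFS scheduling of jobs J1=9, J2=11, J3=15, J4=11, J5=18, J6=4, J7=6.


Completion times:
  J1: completes at 9
  J2: completes at 20
  J3: completes at 35
  J4: completes at 46
  J5: completes at 64
  J6: completes at 68
  J7: completes at 74
Sum = 316
Average = 316/7
= 45.14


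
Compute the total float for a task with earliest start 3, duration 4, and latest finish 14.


EF = ES + duration = 3 + 4 = 7
LS = LF - duration = 14 - 4 = 10
Total Float = LF - EF = 14 - 7
(or LS - ES = 10 - 3)
= 7


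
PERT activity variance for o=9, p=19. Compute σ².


σ² = ((p - o) / 6)² = (p - o)² / 36
= (19 - 9)² / 36
= 10² / 36
= 100 / 36
= 2.7778


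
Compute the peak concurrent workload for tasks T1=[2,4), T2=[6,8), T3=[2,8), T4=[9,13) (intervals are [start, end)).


Check each time point for overlaps:
  t=2: 2 tasks active (T1, T3)
Max concurrent = 2


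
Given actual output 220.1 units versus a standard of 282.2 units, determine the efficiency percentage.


Efficiency = (actual / standard) × 100
= (220.1 / 282.2) × 100
= 78.0%


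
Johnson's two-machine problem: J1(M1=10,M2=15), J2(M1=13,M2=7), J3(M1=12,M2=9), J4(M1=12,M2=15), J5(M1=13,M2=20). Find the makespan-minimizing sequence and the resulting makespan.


Johnson's rule:
Group 1 (M1≤M2, sort by M1): ['J1', 'J4', 'J5']
Group 2 (M1>M2, sort desc M2): ['J3', 'J2']
Sequence: J1 → J4 → J5 → J3 → J2
Makespan calculation:
  J1: M1 done=10, M2 done=25
  J4: M1 done=22, M2 done=40
  J5: M1 done=35, M2 done=60
  J3: M1 done=47, M2 done=69
  J2: M1 done=60, M2 done=76
= Sequence: J1 → J4 → J5 → J3 → J2, Makespan: 76


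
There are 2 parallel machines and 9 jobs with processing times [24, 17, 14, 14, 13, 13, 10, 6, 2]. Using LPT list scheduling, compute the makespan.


Jobs (LPT sorted): [24, 17, 14, 14, 13, 13, 10, 6, 2]
Machines: 2
  J=24 → Machine 1 (load: 0+24=24)
  J=17 → Machine 2 (load: 0+17=17)
  J=14 → Machine 2 (load: 17+14=31)
  J=14 → Machine 1 (load: 24+14=38)
  J=13 → Machine 2 (load: 31+13=44)
  J=13 → Machine 1 (load: 38+13=51)
  J=10 → Machine 2 (load: 44+10=54)
  J=6 → Machine 1 (load: 51+6=57)
  J=2 → Machine 2 (load: 54+2=56)
Machine loads: [57, 56]
Makespan = max = 57 time units


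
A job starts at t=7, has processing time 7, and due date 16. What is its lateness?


Completion = 7 + 7 = 14
Lateness = C - d = 14 - 16
= -2


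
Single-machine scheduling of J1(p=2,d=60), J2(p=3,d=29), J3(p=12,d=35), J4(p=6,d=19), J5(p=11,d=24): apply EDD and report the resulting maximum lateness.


EDD order: J4 → J5 → J2 → J3 → J1
Completion and lateness:
  J4: C=6, d=19, L=6-19=-13
  J5: C=17, d=24, L=17-24=-7
  J2: C=20, d=29, L=20-29=-9
  J3: C=32, d=35, L=32-35=-3
  J1: C=34, d=60, L=34-60=-26
Lmax = max(-13, -7, -9, -3, -26)
= -3


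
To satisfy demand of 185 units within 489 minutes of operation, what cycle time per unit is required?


Cycle time = available time / demand
= 489 / 185
= 2.64 min/unit


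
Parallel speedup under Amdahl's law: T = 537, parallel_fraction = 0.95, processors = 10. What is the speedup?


Amdahl's law: T_p = T × ((1-p) + p/N)
= 537 × ((1-0.95) + 0.95/10)
= 537 × (0.05 + 0.0950)
= 537 × 0.1450
= 77.87
Speedup = 537/77.87
= 6.90×


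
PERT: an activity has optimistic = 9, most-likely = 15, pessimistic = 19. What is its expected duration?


te = (o + 4m + p) / 6
= (9 + 4×15 + 19) / 6
= (9 + 60 + 19) / 6
= 88 / 6
= 14.67


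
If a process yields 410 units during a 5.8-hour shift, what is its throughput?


Throughput = units / time
= 410 / 5.8
= 70.7 units/hour


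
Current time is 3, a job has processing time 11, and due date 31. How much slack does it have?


Slack = due - current_time - processing
= 31 - 3 - 11
= 17


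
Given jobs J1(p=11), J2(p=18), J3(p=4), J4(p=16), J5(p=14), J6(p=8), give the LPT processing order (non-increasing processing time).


LPT: sort by longest processing time first
  J2: p=18
  J4: p=16
  J5: p=14
  J1: p=11
  J6: p=8
  J3: p=4
Order: J2 → J4 → J5 → J1 → J6 → J3


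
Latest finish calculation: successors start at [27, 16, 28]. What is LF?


LF = min of all successor start times
Successors start at: [27, 16, 28]
LF = min(27, 16, 28)
= 16


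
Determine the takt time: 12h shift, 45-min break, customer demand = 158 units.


Available = 12×60 - 45 = 675 min
Takt time = 675 / 158
= 4.27 min/unit


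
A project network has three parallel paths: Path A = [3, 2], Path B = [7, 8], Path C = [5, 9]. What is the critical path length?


Path A: 3 + 2 = 5
Path B: 7 + 8 = 15
Path C: 5 + 9 = 14
Critical path = longest = max(5, 15, 14)
= 15 (Path B)


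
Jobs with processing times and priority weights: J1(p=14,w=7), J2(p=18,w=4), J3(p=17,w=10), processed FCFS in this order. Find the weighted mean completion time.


Completion times:
  J1: C=14, w×C=7×14=98
  J2: C=32, w×C=4×32=128
  J3: C=49, w×C=10×49=490
Sum w×C = 716
Sum w = 21
Weighted avg = 716/21
= 34.10


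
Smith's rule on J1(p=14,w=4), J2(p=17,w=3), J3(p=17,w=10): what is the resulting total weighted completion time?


WSPT order (by p/w): J3 → J1 → J2
  J3: C=17, w·C=10×17=170
  J1: C=31, w·C=4×31=124
  J2: C=48, w·C=3×48=144
Σ w·C = 438
= 438


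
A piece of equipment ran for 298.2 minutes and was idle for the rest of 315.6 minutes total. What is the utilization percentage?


Utilization = busy / total × 100
= 298.2 / 315.6 × 100
= 94.5%


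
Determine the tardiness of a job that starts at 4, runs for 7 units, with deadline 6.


Completion = start + processing = 4 + 7 = 11
Tardiness = max(0, C - d) = max(0, 11 - 6)
= max(0, 5)
= 5


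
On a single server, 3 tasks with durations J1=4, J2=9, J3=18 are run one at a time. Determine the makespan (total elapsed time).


Sequential makespan: sum all processing times
= 4 + 9 + 18
= 31 time units


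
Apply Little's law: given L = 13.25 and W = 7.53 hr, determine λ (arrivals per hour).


Little's law: L = λW → λ = L / W
= 13.25 / 7.53
= 1.76 per hour


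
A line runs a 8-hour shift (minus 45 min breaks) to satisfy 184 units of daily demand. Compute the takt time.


Available = 8×60 - 45 = 435 min
Takt time = 435 / 184
= 2.36 min/unit


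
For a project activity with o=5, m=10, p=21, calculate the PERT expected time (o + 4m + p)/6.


te = (o + 4m + p) / 6
= (5 + 4×10 + 21) / 6
= (5 + 40 + 21) / 6
= 66 / 6
= 11.00


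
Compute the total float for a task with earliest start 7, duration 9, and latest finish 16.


EF = ES + duration = 7 + 9 = 16
LS = LF - duration = 16 - 9 = 7
Total Float = LF - EF = 16 - 16
(or LS - ES = 7 - 7)
= 0


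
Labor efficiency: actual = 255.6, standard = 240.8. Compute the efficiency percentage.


Efficiency = (actual / standard) × 100
= (255.6 / 240.8) × 100
= 106.1%


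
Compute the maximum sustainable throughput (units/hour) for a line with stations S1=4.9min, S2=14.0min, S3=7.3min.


Bottleneck = longest station time
Station times: [4.9, 14.0, 7.3]
Max = 14.0 min
Rate = 60 / 14.0
= 4.29 units/hour (bottleneck: 14.0min)


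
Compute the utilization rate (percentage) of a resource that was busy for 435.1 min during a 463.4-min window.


Utilization = busy / total × 100
= 435.1 / 463.4 × 100
= 93.9%


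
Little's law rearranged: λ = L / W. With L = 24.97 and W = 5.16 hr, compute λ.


Little's law: L = λW → λ = L / W
= 24.97 / 5.16
= 4.84 per hour


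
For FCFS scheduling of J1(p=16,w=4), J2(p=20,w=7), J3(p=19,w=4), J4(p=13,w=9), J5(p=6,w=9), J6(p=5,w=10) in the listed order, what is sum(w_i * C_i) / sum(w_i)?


Completion times:
  J1: C=16, w×C=4×16=64
  J2: C=36, w×C=7×36=252
  J3: C=55, w×C=4×55=220
  J4: C=68, w×C=9×68=612
  J5: C=74, w×C=9×74=666
  J6: C=79, w×C=10×79=790
Sum w×C = 2604
Sum w = 43
Weighted avg = 2604/43
= 60.56


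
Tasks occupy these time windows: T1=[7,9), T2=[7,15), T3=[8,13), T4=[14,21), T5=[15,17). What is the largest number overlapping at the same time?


Check each time point for overlaps:
  t=8: 3 tasks active (T1, T2, T3)
Max concurrent = 3


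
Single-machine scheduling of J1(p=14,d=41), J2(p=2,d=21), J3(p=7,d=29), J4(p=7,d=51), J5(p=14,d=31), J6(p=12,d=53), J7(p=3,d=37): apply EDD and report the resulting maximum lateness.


EDD order: J2 → J3 → J5 → J7 → J1 → J4 → J6
Completion and lateness:
  J2: C=2, d=21, L=2-21=-19
  J3: C=9, d=29, L=9-29=-20
  J5: C=23, d=31, L=23-31=-8
  J7: C=26, d=37, L=26-37=-11
  J1: C=40, d=41, L=40-41=-1
  J4: C=47, d=51, L=47-51=-4
  J6: C=59, d=53, L=59-53=6
Lmax = max(-19, -20, -8, -11, -1, -4, 6)
= 6


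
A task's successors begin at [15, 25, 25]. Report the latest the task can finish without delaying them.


LF = min of all successor start times
Successors start at: [15, 25, 25]
LF = min(15, 25, 25)
= 15


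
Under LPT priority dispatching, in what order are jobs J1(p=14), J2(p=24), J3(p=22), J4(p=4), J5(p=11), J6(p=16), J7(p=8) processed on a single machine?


LPT: sort by longest processing time first
  J2: p=24
  J3: p=22
  J6: p=16
  J1: p=14
  J5: p=11
  J7: p=8
  J4: p=4
Order: J2 → J3 → J6 → J1 → J5 → J7 → J4


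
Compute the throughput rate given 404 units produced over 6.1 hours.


Throughput = units / time
= 404 / 6.1
= 66.2 units/hour


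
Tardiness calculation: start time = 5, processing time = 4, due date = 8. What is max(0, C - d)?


Completion = start + processing = 5 + 4 = 9
Tardiness = max(0, C - d) = max(0, 9 - 8)
= max(0, 1)
= 1


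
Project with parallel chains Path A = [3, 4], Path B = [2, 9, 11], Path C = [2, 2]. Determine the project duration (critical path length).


Path A: 3 + 4 = 7
Path B: 2 + 9 + 11 = 22
Path C: 2 + 2 = 4
Critical path = longest = max(7, 22, 4)
= 22 (Path B)


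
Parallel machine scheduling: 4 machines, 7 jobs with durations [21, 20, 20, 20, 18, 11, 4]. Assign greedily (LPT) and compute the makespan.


Jobs (LPT sorted): [21, 20, 20, 20, 18, 11, 4]
Machines: 4
  J=21 → Machine 1 (load: 0+21=21)
  J=20 → Machine 2 (load: 0+20=20)
  J=20 → Machine 3 (load: 0+20=20)
  J=20 → Machine 4 (load: 0+20=20)
  J=18 → Machine 2 (load: 20+18=38)
  J=11 → Machine 3 (load: 20+11=31)
  J=4 → Machine 4 (load: 20+4=24)
Machine loads: [21, 38, 31, 24]
Makespan = max = 38 time units


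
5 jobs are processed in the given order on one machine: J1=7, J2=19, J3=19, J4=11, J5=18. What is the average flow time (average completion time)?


Completion times:
  J1: completes at 7
  J2: completes at 26
  J3: completes at 45
  J4: completes at 56
  J5: completes at 74
Sum = 208
Average = 208/5
= 41.60


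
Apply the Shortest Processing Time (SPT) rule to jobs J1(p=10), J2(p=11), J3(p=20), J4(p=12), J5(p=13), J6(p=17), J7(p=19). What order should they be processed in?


SPT: sort by shortest processing time
  J1: p=10
  J2: p=11
  J4: p=12
  J5: p=13
  J6: p=17
  J7: p=19
  J3: p=20
Order: J1 → J2 → J4 → J5 → J6 → J7 → J3


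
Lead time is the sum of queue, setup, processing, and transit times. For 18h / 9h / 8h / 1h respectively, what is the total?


Lead time = queue + setup + processing + transit
= 18 + 9 + 8 + 1
= 36 hours


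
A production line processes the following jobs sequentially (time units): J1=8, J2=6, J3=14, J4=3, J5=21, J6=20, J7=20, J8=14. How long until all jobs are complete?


Sequential makespan: sum all processing times
= 8 + 6 + 14 + 3 + 21 + 20 + 20 + 14
= 106 time units


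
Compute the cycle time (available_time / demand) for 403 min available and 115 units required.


Cycle time = available time / demand
= 403 / 115
= 3.50 min/unit


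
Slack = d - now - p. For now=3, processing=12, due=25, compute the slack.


Slack = due - current_time - processing
= 25 - 3 - 12
= 10


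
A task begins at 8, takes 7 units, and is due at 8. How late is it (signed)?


Completion = 8 + 7 = 15
Lateness = C - d = 15 - 8
= 7


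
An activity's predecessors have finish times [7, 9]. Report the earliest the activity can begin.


ES = max of all predecessor completion times
Predecessors: [7, 9]
ES = max(7, 9)
= 9


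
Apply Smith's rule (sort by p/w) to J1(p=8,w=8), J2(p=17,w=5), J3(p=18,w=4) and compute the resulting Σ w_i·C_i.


WSPT order (by p/w): J1 → J2 → J3
  J1: C=8, w·C=8×8=64
  J2: C=25, w·C=5×25=125
  J3: C=43, w·C=4×43=172
Σ w·C = 361
= 361


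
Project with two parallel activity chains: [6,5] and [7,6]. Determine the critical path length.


Path A: 6 + 5 = 11
Path B: 7 + 6 = 13
Critical path = longest = max(11, 13)
= 13 (Path B)


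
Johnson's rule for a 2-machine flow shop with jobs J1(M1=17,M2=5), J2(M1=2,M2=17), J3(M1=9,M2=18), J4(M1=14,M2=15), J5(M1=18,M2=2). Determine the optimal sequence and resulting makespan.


Johnson's rule:
Group 1 (M1≤M2, sort by M1): ['J2', 'J3', 'J4']
Group 2 (M1>M2, sort desc M2): ['J1', 'J5']
Sequence: J2 → J3 → J4 → J1 → J5
Makespan calculation:
  J2: M1 done=2, M2 done=19
  J3: M1 done=11, M2 done=37
  J4: M1 done=25, M2 done=52
  J1: M1 done=42, M2 done=57
  J5: M1 done=60, M2 done=62
= Sequence: J2 → J3 → J4 → J1 → J5, Makespan: 62


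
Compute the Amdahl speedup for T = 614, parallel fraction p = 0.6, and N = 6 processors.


Amdahl's law: T_p = T × ((1-p) + p/N)
= 614 × ((1-0.6) + 0.6/6)
= 614 × (0.40 + 0.1000)
= 614 × 0.5000
= 307.00
Speedup = 614/307.00
= 2.00×


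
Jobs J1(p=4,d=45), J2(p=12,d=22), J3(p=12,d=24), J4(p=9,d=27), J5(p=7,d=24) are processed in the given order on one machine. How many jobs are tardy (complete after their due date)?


Completion vs due date:
  J1: C=4, d=45 → on time
  J2: C=16, d=22 → on time
  J3: C=28, d=24 → TARDY
  J4: C=37, d=27 → TARDY
  J5: C=44, d=24 → TARDY
Tardy jobs: J3, J4, J5
Count = 3


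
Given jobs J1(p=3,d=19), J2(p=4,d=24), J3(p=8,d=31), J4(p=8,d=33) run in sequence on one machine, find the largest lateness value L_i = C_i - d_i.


Lateness per job (L = C - d):
  J1: C=3, d=19, L=-16
  J2: C=7, d=24, L=-17
  J3: C=15, d=31, L=-16
  J4: C=23, d=33, L=-10
Lmax = max(-16, -17, -16, -10)
= -10


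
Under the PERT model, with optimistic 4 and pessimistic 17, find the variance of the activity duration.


σ² = ((p - o) / 6)² = (p - o)² / 36
= (17 - 4)² / 36
= 13² / 36
= 169 / 36
= 4.6944


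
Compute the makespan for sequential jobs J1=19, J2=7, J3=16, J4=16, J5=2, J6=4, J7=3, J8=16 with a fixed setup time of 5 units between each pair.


Makespan = Σ processing + (n-1) × setup
= (19 + 7 + 16 + 16 + 2 + 4 + 3 + 16) + (8-1)×5
= 83 + 35
= 118 time units


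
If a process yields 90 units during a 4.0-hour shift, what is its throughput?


Throughput = units / time
= 90 / 4.0
= 22.5 units/hour


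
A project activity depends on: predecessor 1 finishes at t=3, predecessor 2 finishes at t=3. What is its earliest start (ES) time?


ES = max of all predecessor completion times
Predecessors: [3, 3]
ES = max(3, 3)
= 3


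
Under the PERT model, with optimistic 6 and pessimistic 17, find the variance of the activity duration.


σ² = ((p - o) / 6)² = (p - o)² / 36
= (17 - 6)² / 36
= 11² / 36
= 121 / 36
= 3.3611


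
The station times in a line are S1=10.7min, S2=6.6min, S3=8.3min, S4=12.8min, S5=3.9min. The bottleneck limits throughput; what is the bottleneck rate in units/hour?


Bottleneck = longest station time
Station times: [10.7, 6.6, 8.3, 12.8, 3.9]
Max = 12.8 min
Rate = 60 / 12.8
= 4.69 units/hour (bottleneck: 12.8min)


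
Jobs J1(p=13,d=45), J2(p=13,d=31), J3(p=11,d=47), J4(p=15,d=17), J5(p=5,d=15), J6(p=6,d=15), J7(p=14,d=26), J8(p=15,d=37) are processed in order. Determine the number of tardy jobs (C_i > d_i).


Completion vs due date:
  J1: C=13, d=45 → on time
  J2: C=26, d=31 → on time
  J3: C=37, d=47 → on time
  J4: C=52, d=17 → TARDY
  J5: C=57, d=15 → TARDY
  J6: C=63, d=15 → TARDY
  J7: C=77, d=26 → TARDY
  J8: C=92, d=37 → TARDY
Tardy jobs: J4, J5, J6, J7, J8
Count = 5


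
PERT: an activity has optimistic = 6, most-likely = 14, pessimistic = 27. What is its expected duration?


te = (o + 4m + p) / 6
= (6 + 4×14 + 27) / 6
= (6 + 56 + 27) / 6
= 89 / 6
= 14.83


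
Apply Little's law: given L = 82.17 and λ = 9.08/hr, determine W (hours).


Little's law: L = λW → W = L / λ
= 82.17 / 9.08
= 9.05 hours


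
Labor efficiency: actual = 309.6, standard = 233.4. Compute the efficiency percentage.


Efficiency = (actual / standard) × 100
= (309.6 / 233.4) × 100
= 132.6%


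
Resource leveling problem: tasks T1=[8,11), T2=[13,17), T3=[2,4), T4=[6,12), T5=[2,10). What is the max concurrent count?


Check each time point for overlaps:
  t=8: 3 tasks active (T1, T4, T5)
Max concurrent = 3


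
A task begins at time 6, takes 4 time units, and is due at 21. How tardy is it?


Completion = start + processing = 6 + 4 = 10
Tardiness = max(0, C - d) = max(0, 10 - 21)
= max(0, -11)
= 0


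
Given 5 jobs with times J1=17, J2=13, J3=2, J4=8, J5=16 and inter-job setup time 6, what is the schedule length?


Makespan = Σ processing + (n-1) × setup
= (17 + 13 + 2 + 8 + 16) + (5-1)×6
= 56 + 24
= 80 time units


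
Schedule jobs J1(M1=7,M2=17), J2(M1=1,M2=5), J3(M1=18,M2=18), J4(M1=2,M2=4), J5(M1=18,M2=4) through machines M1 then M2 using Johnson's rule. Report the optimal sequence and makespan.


Johnson's rule:
Group 1 (M1≤M2, sort by M1): ['J2', 'J4', 'J1', 'J3']
Group 2 (M1>M2, sort desc M2): ['J5']
Sequence: J2 → J4 → J1 → J3 → J5
Makespan calculation:
  J2: M1 done=1, M2 done=6
  J4: M1 done=3, M2 done=10
  J1: M1 done=10, M2 done=27
  J3: M1 done=28, M2 done=46
  J5: M1 done=46, M2 done=50
= Sequence: J2 → J4 → J1 → J3 → J5, Makespan: 50


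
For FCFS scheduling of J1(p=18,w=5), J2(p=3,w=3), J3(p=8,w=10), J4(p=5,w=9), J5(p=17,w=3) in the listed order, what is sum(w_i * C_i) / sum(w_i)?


Completion times:
  J1: C=18, w×C=5×18=90
  J2: C=21, w×C=3×21=63
  J3: C=29, w×C=10×29=290
  J4: C=34, w×C=9×34=306
  J5: C=51, w×C=3×51=153
Sum w×C = 902
Sum w = 30
Weighted avg = 902/30
= 30.07


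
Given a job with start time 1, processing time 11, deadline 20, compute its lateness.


Completion = 1 + 11 = 12
Lateness = C - d = 12 - 20
= -8


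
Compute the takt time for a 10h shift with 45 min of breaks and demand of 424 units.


Available = 10×60 - 45 = 555 min
Takt time = 555 / 424
= 1.31 min/unit


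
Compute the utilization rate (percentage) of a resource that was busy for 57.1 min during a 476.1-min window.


Utilization = busy / total × 100
= 57.1 / 476.1 × 100
= 12.0%


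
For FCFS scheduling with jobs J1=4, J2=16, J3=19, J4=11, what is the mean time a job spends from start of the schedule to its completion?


Completion times:
  J1: completes at 4
  J2: completes at 20
  J3: completes at 39
  J4: completes at 50
Sum = 113
Average = 113/4
= 28.25


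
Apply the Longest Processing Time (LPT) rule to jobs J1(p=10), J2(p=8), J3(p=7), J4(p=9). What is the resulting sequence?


LPT: sort by longest processing time first
  J1: p=10
  J4: p=9
  J2: p=8
  J3: p=7
Order: J1 → J4 → J2 → J3


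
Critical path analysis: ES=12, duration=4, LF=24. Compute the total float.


EF = ES + duration = 12 + 4 = 16
LS = LF - duration = 24 - 4 = 20
Total Float = LF - EF = 24 - 16
(or LS - ES = 20 - 12)
= 8


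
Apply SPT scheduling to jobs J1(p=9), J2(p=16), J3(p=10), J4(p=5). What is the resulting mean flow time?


SPT order: J4 → J1 → J3 → J2
Completion times:
  J4: C=5
  J1: C=14
  J3: C=24
  J2: C=40
Sum = 83, n = 4
Mean flow = 83/4
= 20.75


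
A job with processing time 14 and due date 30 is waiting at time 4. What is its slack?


Slack = due - current_time - processing
= 30 - 4 - 14
= 12


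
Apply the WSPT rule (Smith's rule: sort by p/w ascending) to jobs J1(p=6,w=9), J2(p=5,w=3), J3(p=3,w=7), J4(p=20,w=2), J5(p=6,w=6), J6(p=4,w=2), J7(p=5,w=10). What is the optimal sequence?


WSPT (Smith's rule): sort by p/w ascending
  J3: p/w = 3/7 = 0.429
  J7: p/w = 5/10 = 0.500
  J1: p/w = 6/9 = 0.667
  J5: p/w = 6/6 = 1.000
  J2: p/w = 5/3 = 1.667
  J6: p/w = 4/2 = 2.000
  J4: p/w = 20/2 = 10.000
Order: J3 → J7 → J1 → J5 → J2 → J6 → J4


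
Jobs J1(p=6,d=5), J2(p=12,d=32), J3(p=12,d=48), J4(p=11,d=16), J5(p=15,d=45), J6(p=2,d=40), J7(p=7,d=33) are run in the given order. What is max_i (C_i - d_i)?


Lateness per job (L = C - d):
  J1: C=6, d=5, L=1
  J2: C=18, d=32, L=-14
  J3: C=30, d=48, L=-18
  J4: C=41, d=16, L=25
  J5: C=56, d=45, L=11
  J6: C=58, d=40, L=18
  J7: C=65, d=33, L=32
Lmax = max(1, -14, -18, 25, 11, 18, 32)
= 32


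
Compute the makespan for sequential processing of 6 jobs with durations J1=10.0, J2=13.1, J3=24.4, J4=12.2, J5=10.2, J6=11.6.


Sequential makespan: sum all processing times
= 10.0 + 13.1 + 24.4 + 12.2 + 10.2 + 11.6
= 81.5 time units


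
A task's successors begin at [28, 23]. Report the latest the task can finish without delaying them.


LF = min of all successor start times
Successors start at: [28, 23]
LF = min(28, 23)
= 23


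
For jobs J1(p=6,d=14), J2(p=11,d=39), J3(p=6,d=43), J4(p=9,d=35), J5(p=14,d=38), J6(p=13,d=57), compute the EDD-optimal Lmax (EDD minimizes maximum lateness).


EDD order: J1 → J4 → J5 → J2 → J3 → J6
Completion and lateness:
  J1: C=6, d=14, L=6-14=-8
  J4: C=15, d=35, L=15-35=-20
  J5: C=29, d=38, L=29-38=-9
  J2: C=40, d=39, L=40-39=1
  J3: C=46, d=43, L=46-43=3
  J6: C=59, d=57, L=59-57=2
Lmax = max(-8, -20, -9, 1, 3, 2)
= 3


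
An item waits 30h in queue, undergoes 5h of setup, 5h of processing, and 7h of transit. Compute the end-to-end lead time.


Lead time = queue + setup + processing + transit
= 30 + 5 + 5 + 7
= 47 hours


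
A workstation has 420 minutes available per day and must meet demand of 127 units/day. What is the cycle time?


Cycle time = available time / demand
= 420 / 127
= 3.31 min/unit


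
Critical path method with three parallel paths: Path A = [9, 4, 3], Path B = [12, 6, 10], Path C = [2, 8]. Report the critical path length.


Path A: 9 + 4 + 3 = 16
Path B: 12 + 6 + 10 = 28
Path C: 2 + 8 = 10
Critical path = longest = max(16, 28, 10)
= 28 (Path B)


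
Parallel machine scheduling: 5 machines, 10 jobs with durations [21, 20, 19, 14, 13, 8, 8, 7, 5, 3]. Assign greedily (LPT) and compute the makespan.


Jobs (LPT sorted): [21, 20, 19, 14, 13, 8, 8, 7, 5, 3]
Machines: 5
  J=21 → Machine 1 (load: 0+21=21)
  J=20 → Machine 2 (load: 0+20=20)
  J=19 → Machine 3 (load: 0+19=19)
  J=14 → Machine 4 (load: 0+14=14)
  J=13 → Machine 5 (load: 0+13=13)
  J=8 → Machine 5 (load: 13+8=21)
  J=8 → Machine 4 (load: 14+8=22)
  J=7 → Machine 3 (load: 19+7=26)
  J=5 → Machine 2 (load: 20+5=25)
  J=3 → Machine 1 (load: 21+3=24)
Machine loads: [24, 25, 26, 22, 21]
Makespan = max = 26 time units


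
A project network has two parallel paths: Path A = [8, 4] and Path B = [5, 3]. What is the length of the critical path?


Path A: 8 + 4 = 12
Path B: 5 + 3 = 8
Critical path = longest = max(12, 8)
= 12 (Path A)


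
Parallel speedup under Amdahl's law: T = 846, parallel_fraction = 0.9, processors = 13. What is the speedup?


Amdahl's law: T_p = T × ((1-p) + p/N)
= 846 × ((1-0.9) + 0.9/13)
= 846 × (0.10 + 0.0692)
= 846 × 0.1692
= 143.17
Speedup = 846/143.17
= 5.91×


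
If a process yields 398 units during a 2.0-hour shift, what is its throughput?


Throughput = units / time
= 398 / 2.0
= 199.0 units/hour


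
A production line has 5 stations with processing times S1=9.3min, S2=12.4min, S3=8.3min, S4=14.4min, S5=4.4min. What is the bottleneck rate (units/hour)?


Bottleneck = longest station time
Station times: [9.3, 12.4, 8.3, 14.4, 4.4]
Max = 14.4 min
Rate = 60 / 14.4
= 4.17 units/hour (bottleneck: 14.4min)


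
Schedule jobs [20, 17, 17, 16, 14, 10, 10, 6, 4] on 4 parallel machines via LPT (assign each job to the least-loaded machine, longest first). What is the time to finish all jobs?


Jobs (LPT sorted): [20, 17, 17, 16, 14, 10, 10, 6, 4]
Machines: 4
  J=20 → Machine 1 (load: 0+20=20)
  J=17 → Machine 2 (load: 0+17=17)
  J=17 → Machine 3 (load: 0+17=17)
  J=16 → Machine 4 (load: 0+16=16)
  J=14 → Machine 4 (load: 16+14=30)
  J=10 → Machine 2 (load: 17+10=27)
  J=10 → Machine 3 (load: 17+10=27)
  J=6 → Machine 1 (load: 20+6=26)
  J=4 → Machine 1 (load: 26+4=30)
Machine loads: [30, 27, 27, 30]
Makespan = max = 30 time units


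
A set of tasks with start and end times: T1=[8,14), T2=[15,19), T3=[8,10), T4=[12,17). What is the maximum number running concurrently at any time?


Check each time point for overlaps:
  t=8: 2 tasks active (T1, T3)
Max concurrent = 2


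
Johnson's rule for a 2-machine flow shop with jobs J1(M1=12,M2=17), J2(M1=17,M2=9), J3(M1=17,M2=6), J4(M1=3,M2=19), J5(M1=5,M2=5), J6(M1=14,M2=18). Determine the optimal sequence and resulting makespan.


Johnson's rule:
Group 1 (M1≤M2, sort by M1): ['J4', 'J5', 'J1', 'J6']
Group 2 (M1>M2, sort desc M2): ['J2', 'J3']
Sequence: J4 → J5 → J1 → J6 → J2 → J3
Makespan calculation:
  J4: M1 done=3, M2 done=22
  J5: M1 done=8, M2 done=27
  J1: M1 done=20, M2 done=44
  J6: M1 done=34, M2 done=62
  J2: M1 done=51, M2 done=71
  J3: M1 done=68, M2 done=77
= Sequence: J4 → J5 → J1 → J6 → J2 → J3, Makespan: 77


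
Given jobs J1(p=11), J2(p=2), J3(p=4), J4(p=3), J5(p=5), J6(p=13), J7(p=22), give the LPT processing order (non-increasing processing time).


LPT: sort by longest processing time first
  J7: p=22
  J6: p=13
  J1: p=11
  J5: p=5
  J3: p=4
  J4: p=3
  J2: p=2
Order: J7 → J6 → J1 → J5 → J3 → J4 → J2


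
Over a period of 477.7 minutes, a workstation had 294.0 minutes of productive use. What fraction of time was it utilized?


Utilization = busy / total × 100
= 294.0 / 477.7 × 100
= 61.5%


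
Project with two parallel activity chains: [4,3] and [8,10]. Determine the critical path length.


Path A: 4 + 3 = 7
Path B: 8 + 10 = 18
Critical path = longest = max(7, 18)
= 18 (Path B)


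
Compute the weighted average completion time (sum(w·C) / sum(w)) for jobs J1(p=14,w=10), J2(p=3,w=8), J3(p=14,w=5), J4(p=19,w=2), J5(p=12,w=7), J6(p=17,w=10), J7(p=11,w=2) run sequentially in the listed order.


Completion times:
  J1: C=14, w×C=10×14=140
  J2: C=17, w×C=8×17=136
  J3: C=31, w×C=5×31=155
  J4: C=50, w×C=2×50=100
  J5: C=62, w×C=7×62=434
  J6: C=79, w×C=10×79=790
  J7: C=90, w×C=2×90=180
Sum w×C = 1935
Sum w = 44
Weighted avg = 1935/44
= 43.98


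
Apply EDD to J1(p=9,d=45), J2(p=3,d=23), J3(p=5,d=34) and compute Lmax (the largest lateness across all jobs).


EDD order: J2 → J3 → J1
Completion and lateness:
  J2: C=3, d=23, L=3-23=-20
  J3: C=8, d=34, L=8-34=-26
  J1: C=17, d=45, L=17-45=-28
Lmax = max(-20, -26, -28)
= -20


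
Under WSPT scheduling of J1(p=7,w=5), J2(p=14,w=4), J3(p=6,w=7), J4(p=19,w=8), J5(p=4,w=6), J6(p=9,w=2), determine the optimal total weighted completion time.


WSPT order (by p/w): J5 → J3 → J1 → J4 → J2 → J6
  J5: C=4, w·C=6×4=24
  J3: C=10, w·C=7×10=70
  J1: C=17, w·C=5×17=85
  J4: C=36, w·C=8×36=288
  J2: C=50, w·C=4×50=200
  J6: C=59, w·C=2×59=118
Σ w·C = 785
= 785


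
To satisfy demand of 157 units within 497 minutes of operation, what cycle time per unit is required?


Cycle time = available time / demand
= 497 / 157
= 3.17 min/unit


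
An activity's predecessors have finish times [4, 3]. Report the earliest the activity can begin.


ES = max of all predecessor completion times
Predecessors: [4, 3]
ES = max(4, 3)
= 4


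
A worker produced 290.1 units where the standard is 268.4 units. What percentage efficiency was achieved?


Efficiency = (actual / standard) × 100
= (290.1 / 268.4) × 100
= 108.1%


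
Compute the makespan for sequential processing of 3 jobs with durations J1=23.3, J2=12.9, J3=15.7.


Sequential makespan: sum all processing times
= 23.3 + 12.9 + 15.7
= 51.9 time units


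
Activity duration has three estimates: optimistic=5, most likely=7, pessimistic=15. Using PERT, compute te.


te = (o + 4m + p) / 6
= (5 + 4×7 + 15) / 6
= (5 + 28 + 15) / 6
= 48 / 6
= 8.00


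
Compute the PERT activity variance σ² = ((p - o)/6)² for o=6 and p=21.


σ² = ((p - o) / 6)² = (p - o)² / 36
= (21 - 6)² / 36
= 15² / 36
= 225 / 36
= 6.2500


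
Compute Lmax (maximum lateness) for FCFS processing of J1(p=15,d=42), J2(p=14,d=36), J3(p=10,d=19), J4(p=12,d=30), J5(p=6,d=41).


Lateness per job (L = C - d):
  J1: C=15, d=42, L=-27
  J2: C=29, d=36, L=-7
  J3: C=39, d=19, L=20
  J4: C=51, d=30, L=21
  J5: C=57, d=41, L=16
Lmax = max(-27, -7, 20, 21, 16)
= 21


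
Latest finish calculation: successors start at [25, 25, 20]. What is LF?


LF = min of all successor start times
Successors start at: [25, 25, 20]
LF = min(25, 25, 20)
= 20


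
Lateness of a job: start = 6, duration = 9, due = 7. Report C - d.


Completion = 6 + 9 = 15
Lateness = C - d = 15 - 7
= 8


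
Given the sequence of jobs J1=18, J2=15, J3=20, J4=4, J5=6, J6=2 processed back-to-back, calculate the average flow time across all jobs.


Completion times:
  J1: completes at 18
  J2: completes at 33
  J3: completes at 53
  J4: completes at 57
  J5: completes at 63
  J6: completes at 65
Sum = 289
Average = 289/6
= 48.17


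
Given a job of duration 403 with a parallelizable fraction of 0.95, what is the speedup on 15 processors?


Amdahl's law: T_p = T × ((1-p) + p/N)
= 403 × ((1-0.95) + 0.95/15)
= 403 × (0.05 + 0.0633)
= 403 × 0.1133
= 45.67
Speedup = 403/45.67
= 8.82×


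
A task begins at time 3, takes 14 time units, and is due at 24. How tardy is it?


Completion = start + processing = 3 + 14 = 17
Tardiness = max(0, C - d) = max(0, 17 - 24)
= max(0, -7)
= 0


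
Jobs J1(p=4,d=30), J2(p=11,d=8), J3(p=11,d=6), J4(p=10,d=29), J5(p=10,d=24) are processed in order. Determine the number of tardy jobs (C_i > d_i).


Completion vs due date:
  J1: C=4, d=30 → on time
  J2: C=15, d=8 → TARDY
  J3: C=26, d=6 → TARDY
  J4: C=36, d=29 → TARDY
  J5: C=46, d=24 → TARDY
Tardy jobs: J2, J3, J4, J5
Count = 4


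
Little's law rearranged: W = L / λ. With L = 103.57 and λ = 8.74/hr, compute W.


Little's law: L = λW → W = L / λ
= 103.57 / 8.74
= 11.85 hours


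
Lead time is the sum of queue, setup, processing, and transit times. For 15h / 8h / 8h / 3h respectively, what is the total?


Lead time = queue + setup + processing + transit
= 15 + 8 + 8 + 3
= 34 hours


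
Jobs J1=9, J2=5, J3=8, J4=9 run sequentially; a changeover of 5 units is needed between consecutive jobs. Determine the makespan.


Makespan = Σ processing + (n-1) × setup
= (9 + 5 + 8 + 9) + (4-1)×5
= 31 + 15
= 46 time units


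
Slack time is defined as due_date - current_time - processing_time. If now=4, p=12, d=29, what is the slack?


Slack = due - current_time - processing
= 29 - 4 - 12
= 13


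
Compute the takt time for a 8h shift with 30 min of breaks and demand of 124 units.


Available = 8×60 - 30 = 450 min
Takt time = 450 / 124
= 3.63 min/unit


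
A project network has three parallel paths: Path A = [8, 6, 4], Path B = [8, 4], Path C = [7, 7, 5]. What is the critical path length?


Path A: 8 + 6 + 4 = 18
Path B: 8 + 4 = 12
Path C: 7 + 7 + 5 = 19
Critical path = longest = max(18, 12, 19)
= 19 (Path C)
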